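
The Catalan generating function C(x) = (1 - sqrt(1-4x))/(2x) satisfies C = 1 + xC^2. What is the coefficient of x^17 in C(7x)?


Substituting x -> 7x scales the n-th coefficient by 7^n, so [x^17] C(7x) = 7^17 * C_17.
C_17 = C(2*17, 17)/(18) = 2333606220/18 = 129644790.
So 7^17 * 129644790 = 232630513987207 * 129644790 = 30159334133463514201530.

30159334133463514201530


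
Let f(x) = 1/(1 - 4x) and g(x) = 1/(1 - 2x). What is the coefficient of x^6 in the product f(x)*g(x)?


The coefficient of x^n in f*g is the Cauchy product: sum_{k=0}^{n} a^k * b^(n-k).
With a=4, b=2, n=6:
sum_{k=0}^{6} 4^k * 2^(6-k)
= 8128

8128


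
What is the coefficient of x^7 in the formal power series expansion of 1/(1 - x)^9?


The negative binomial / multiset identity is
1/(1 - x)^r = sum_{k>=0} C(k + r - 1, r - 1) x^k.
Here r = 9 and k = 7, so the coefficient is
C(7 + 8, 8) = C(15, 8)
= 6435

6435


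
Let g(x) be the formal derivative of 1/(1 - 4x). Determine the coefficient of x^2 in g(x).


Differentiate termwise: d/dx sum_{k>=0} 4^k x^k = sum_{k>=1} k 4^k x^(k-1) = sum_{j>=0} (j+1) 4^(j+1) x^j.
Equivalently, d/dx [1/(1 - 4x)] = 4/(1 - 4x)^2.
For j = 2: 3 * 4^3 = 3 * 64 = 192.

192


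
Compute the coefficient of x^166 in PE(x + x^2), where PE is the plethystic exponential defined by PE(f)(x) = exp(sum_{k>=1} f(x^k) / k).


With f(x) = x + x^2, the exponent is sum_{k>=1} (x^k + x^(2k)) / k = -ln(1 - x) - ln(1 - x^2). Exponentiating:
PE(x + x^2) = 1 / ((1 - x)(1 - x^2)).
This is the generating function for partitions of n into parts of size 1 or 2. The number of 2's can be any j in 0..83, and the rest are 1's, so
[x^166] = floor(166/2) + 1 = 84.

84


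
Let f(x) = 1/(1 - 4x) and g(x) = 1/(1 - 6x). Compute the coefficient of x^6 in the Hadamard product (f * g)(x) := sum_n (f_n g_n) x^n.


f has coefficients f_k = 4^k and g has coefficients g_k = 6^k, so the Hadamard product has coefficient (f*g)_k = 4^k * 6^k = 24^k.
For k = 6: 24^6 = 191102976.

191102976


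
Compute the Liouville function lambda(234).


The Liouville function is lambda(k) = (-1)^Omega(k), where Omega(k) counts the prime factors of k with multiplicity.
Factoring: 234 = 2 * 3 * 3 * 13, so Omega(234) = 4.
lambda(234) = (-1)^4 = 1.

1


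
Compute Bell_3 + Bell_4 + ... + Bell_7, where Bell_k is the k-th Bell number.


Recall Bell_k counts set partitions of a k-set (with Bell_0 = 1 by convention).
Bell_3 through Bell_7: 5, 15, 52, 203, 877
Sum = 5 + 15 + 52 + 203 + 877 = 1152.

1152


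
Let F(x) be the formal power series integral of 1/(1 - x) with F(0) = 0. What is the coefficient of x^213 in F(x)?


1/(1 - x) = sum_{k>=0} x^k. Integrating termwise and using F(0) = 0 gives
F(x) = sum_{k>=0} x^(k+1) / (k+1) = sum_{m>=1} x^m / m = -ln(1 - x).
So the coefficient of x^213 is 1/213 = 1/213.

1/213


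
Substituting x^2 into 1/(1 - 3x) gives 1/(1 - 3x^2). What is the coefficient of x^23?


Since 1/(1 - 3x^2) only has even powers of x,
the coefficient of x^23 (odd) is 0.

0


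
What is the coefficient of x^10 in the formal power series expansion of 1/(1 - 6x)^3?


The general identity 1/(1 - c x)^r = sum_{k>=0} c^k C(k + r - 1, r - 1) x^k follows by substituting y = c x into 1/(1 - y)^r = sum_{k>=0} C(k + r - 1, r - 1) y^k.
For c = 6, r = 3, k = 10:
6^10 * C(12, 2) = 60466176 * 66 = 3990767616.

3990767616


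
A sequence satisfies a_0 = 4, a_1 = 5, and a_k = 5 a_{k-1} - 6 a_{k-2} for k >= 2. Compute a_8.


The characteristic equation is t^2 - 5 t + 6 = 0, with roots r_1 = 3 and r_2 = 2 (so c_1 = r_1 + r_2, c_2 = -r_1 r_2 as required).
One can use the closed form a_n = A r_1^n + B r_2^n, but direct iteration is more reliable:
a_0 = 4, a_1 = 5, a_2 = 1, a_3 = -25, a_4 = -131, a_5 = -505, a_6 = -1739, a_7 = -5665, a_8 = -17891.
So a_8 = -17891.

-17891


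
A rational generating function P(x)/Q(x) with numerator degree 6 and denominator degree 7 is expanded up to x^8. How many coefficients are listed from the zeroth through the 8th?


Expanding up to x^8 gives the coefficients for x^0, x^1, ..., x^8.
That is 8 + 1 = 9 coefficients in total.

9


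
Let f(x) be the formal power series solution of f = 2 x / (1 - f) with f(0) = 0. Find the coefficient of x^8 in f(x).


Apply Lagrange inversion: f = 2 x * phi(f) with phi(t) = 1/(1 - t), so
[x^n] f = 2^n * (1/n) [t^(n-1)] phi(t)^n = 2^n * (1/n) [t^(n-1)] (1 - t)^(-n) = 2^n * (1/n) C(2n - 2, n - 1) = 2^n * C_{n-1}.
For n = 8: C_7 = C(14, 7) / 8 = 3432/8 = 429.
With the 2^8 = 256 factor, the coefficient is 256 * 429 = 109824.

109824


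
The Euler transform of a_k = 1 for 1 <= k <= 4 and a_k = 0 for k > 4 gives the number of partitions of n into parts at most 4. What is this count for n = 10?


Partitions of 10 into parts at most 4:
Using generating function (1-x)^(-1)(1-x^2)^(-1)...(1-x^4)^(-1),
the coefficient of x^10 = 23

23


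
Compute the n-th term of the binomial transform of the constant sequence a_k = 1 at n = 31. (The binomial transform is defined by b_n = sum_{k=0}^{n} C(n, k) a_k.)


With a_k = 1 for all k, b_n = sum_{k=0}^{n} C(n, k) = 2^n by the binomial theorem.
For n = 31: 2^31 = 2147483648.

2147483648


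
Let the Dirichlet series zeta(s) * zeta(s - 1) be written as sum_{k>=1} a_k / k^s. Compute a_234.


Convolution gives a_k = sum_{d | k} d * 1 = sum_{d | k} d = sigma(k), the sum of positive divisors of k.
For k = 234, the divisors are 1, 2, 3, 6, 9, 13, 18, 26, 39, 78, 117, 234, so
sigma(234) = 1 + 2 + 3 + 6 + 9 + 13 + 18 + 26 + 39 + 78 + 117 + 234 = 546.

546


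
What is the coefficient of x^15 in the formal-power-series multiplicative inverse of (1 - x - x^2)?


Let the inverse be f(x) = sum_{k>=0} a_k x^k. From f(x) * (1 - x - x^2) = 1 and matching coefficients:
 x^0: a_0 = 1.
 x^1: a_1 - a_0 = 0, so a_1 = 1.
 x^k (k >= 2): a_k - a_{k-1} - a_{k-2} = 0, i.e. a_k = a_{k-1} + a_{k-2}.
This is the Fibonacci-type recurrence shifted so that a_0 = a_1 = 1.
Iterating: a_0=1, a_1=1, a_2=2, a_3=3, a_4=5, a_5=8, a_6=13, a_7=21, a_8=34, a_9=55, ...
a_15 = 987.

987


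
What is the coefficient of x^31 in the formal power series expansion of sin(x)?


The Maclaurin series is sin(t) = sum_{k>=0} (-1)^k t^(2k+1) / (2k+1)!, so substituting t = x, only odd powers of x are nonzero, with coefficient of x^(2k+1) equal to (-1)^k / (2k+1)!.
Write 31 = 2*15 + 1, giving the coefficient (-1)^15 / 31! = -1/8222838654177922817725562880000000 = -1/8222838654177922817725562880000000.

-1/8222838654177922817725562880000000


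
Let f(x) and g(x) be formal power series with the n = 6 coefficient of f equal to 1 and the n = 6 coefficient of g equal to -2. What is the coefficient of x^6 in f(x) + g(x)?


Addition of formal power series is termwise.
The coefficient of x^6 in f + g = 1 + -2
= -1

-1


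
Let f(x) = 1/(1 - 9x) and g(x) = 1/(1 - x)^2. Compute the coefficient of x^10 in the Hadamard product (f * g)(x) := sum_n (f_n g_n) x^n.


f has coefficients f_k = 9^k. For g = 1/(1 - x)^2 the coefficient is g_k = C(k + 1, 1) = k + 1. The Hadamard coefficient is (f * g)_k = 9^k * (k + 1).
For k = 10: 9^10 * 11 = 3486784401 * 11 = 38354628411.

38354628411


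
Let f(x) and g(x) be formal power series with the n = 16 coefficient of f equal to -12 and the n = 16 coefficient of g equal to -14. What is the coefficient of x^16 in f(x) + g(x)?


Addition of formal power series is termwise.
The coefficient of x^16 in f + g = -12 + -14
= -26

-26


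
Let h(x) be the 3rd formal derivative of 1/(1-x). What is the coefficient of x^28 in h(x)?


Differentiating 3 times: d^3/dx^3 [1/(1-x)] = 3!/(1-x)^4.
The expansion 1/(1-x)^4 = sum_{k>=0} C(k+3, 3) x^k, so the coefficient of x^n in 3!/(1-x)^4 is 3! * C(n+3, 3).
For n = 28: 6 * C(31, 3) = 6 * 4495 = 26970

26970


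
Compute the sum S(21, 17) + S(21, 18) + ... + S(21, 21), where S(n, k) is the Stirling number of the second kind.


By definition, S(n, k) counts partitions of an n-set into exactly k nonempty blocks.
Computing row n = 21 for k = 17..21:
S(21, k): 34952799, 1023435, 19285, 210, 1
Sum = 35995730.

35995730


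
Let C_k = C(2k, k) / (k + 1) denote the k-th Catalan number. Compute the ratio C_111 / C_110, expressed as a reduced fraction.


Using C_k = (2k)! / (k! (k+1)!), the ratio C_{k+1}/C_k simplifies to
C_{k+1}/C_k = [(2k+2)! / ((k+1)! (k+2)!)] * [k! (k+1)! / (2k)!]
 = (2k+2)(2k+1) / ((k+1)(k+2)) = 2(2k+1) / (k+2).
For k = 110: 2(2*110 + 1) / (110 + 2) = 442/112 = 221/56.

221/56


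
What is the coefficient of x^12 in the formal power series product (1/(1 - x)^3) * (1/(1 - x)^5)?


Combine the factors: (1/(1 - x)^3) * (1/(1 - x)^5) = 1/(1 - x)^8.
Then use 1/(1 - x)^r = sum_{k>=0} C(k + r - 1, r - 1) x^k with r = 8 and k = 12:
C(19, 7) = 50388.

50388


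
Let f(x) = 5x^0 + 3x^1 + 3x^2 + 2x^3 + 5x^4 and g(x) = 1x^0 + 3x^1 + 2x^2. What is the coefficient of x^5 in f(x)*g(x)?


Cauchy product at x^5:
2*2 + 5*3
= 19

19


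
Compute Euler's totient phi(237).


phi(n) counts integers in [1, n] coprime to n. Using the multiplicative formula phi(n) = n * prod_{p | n} (1 - 1/p):
237 = 3 * 79, so
phi(237) = 237 * (1 - 1/3) * (1 - 1/79) = 156.

156


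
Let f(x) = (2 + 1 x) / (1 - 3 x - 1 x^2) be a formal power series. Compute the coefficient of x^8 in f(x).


Write f(x) = sum_{k>=0} a_k x^k. Multiplying both sides by 1 - 3 x - 1 x^2 gives
(1 - 3 x - 1 x^2) sum_{k>=0} a_k x^k = 2 + 1 x.
Matching coefficients:
 x^0: a_0 = 2
 x^1: a_1 - 3 a_0 = 1  =>  a_1 = 3*2 + 1 = 7
 x^k (k >= 2): a_k = 3 a_{k-1} + 1 a_{k-2}.
Iterating: a_2 = 23, a_3 = 76, a_4 = 251, a_5 = 829, a_6 = 2738, a_7 = 9043, a_8 = 29867.
So the coefficient of x^8 is 29867.

29867


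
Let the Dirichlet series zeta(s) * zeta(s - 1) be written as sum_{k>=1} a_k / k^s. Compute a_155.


Convolution gives a_k = sum_{d | k} d * 1 = sum_{d | k} d = sigma(k), the sum of positive divisors of k.
For k = 155, the divisors are 1, 5, 31, 155, so
sigma(155) = 1 + 5 + 31 + 155 = 192.

192


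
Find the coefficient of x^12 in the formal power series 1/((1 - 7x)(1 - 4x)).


By partial fractions or Cauchy convolution:
The coefficient equals sum_{k=0}^{12} 7^k * 4^(12-k).
= 32273967181

32273967181


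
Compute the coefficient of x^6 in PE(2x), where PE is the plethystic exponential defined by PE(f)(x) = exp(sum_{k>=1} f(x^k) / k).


With f(x) = 2x, the exponent is sum_{k>=1} 2 x^k / k = 2 * (-ln(1 - x)). Exponentiating:
PE(2x) = exp(-2 ln(1 - x)) = 1/(1 - x)^2.
By the negative binomial expansion, [x^n] 1/(1 - x)^2 = C(n + 1, 1).
For n = 6: C(7, 1) = 7.

7


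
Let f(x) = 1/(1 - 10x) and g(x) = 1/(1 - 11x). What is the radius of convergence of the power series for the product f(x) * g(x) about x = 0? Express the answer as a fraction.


The radius of 1/(1 - 10x) is 1/10 (nearest singularity at x = 1/10), and the radius of 1/(1 - 11x) is 1/11.
The product f(x)*g(x) = 1/((1 - 10x)(1 - 11x)) has singularities at both 1/10 and 1/11, so its radius of convergence is the distance to the nearest one:
min(1/10, 1/11) = 1/11.

1/11


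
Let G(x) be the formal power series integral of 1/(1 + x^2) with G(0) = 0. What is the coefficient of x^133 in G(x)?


1/(1 + x^2) = sum_{j>=0} (-1)^j x^(2j). Integrating termwise with G(0) = 0:
G(x) = sum_{j>=0} (-1)^j x^(2j+1) / (2j+1) = arctan(x).
Only odd powers are nonzero. For x^133 write 133 = 2*66 + 1, giving
(-1)^66 / 133 = 1/133 = 1/133.

1/133


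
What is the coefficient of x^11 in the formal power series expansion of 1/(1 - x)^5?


The negative binomial / multiset identity is
1/(1 - x)^r = sum_{k>=0} C(k + r - 1, r - 1) x^k.
Here r = 5 and k = 11, so the coefficient is
C(11 + 4, 4) = C(15, 4)
= 1365

1365


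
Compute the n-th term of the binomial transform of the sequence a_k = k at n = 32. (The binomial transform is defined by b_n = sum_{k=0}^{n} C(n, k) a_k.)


With a_k = k, b_n = sum_{k=0}^{n} C(n, k) k. Using k * C(n, k) = n * C(n-1, k-1) gives b_n = n * sum_{k>=1} C(n-1, k-1) = n * 2^(n-1).
For n = 32: 32 * 2^31 = 32 * 2147483648 = 68719476736.

68719476736


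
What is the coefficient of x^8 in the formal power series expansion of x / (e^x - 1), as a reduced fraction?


The exponential generating function for Bernoulli numbers is
x / (e^x - 1) = sum_{k>=0} B_k x^k / k!.
So the coefficient of x^8 in x / (e^x - 1) is B_8 / 8!.
Computing: B_8 = -1/30, 8! = 40320, giving
-1/30 / 40320 = -1/1209600.

-1/1209600


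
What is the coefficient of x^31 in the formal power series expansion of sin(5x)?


The Maclaurin series is sin(t) = sum_{k>=0} (-1)^k t^(2k+1) / (2k+1)!, so substituting t = 5x, only odd powers of x are nonzero, with coefficient of x^(2k+1) equal to (-1)^k 5^(2k+1) / (2k+1)!.
Write 31 = 2*15 + 1, giving the coefficient (-1)^15 * 5^31 / 31! = -4656612873077392578125/8222838654177922817725562880000000 = -59604644775390625/105252334773477412066887204864.

-59604644775390625/105252334773477412066887204864


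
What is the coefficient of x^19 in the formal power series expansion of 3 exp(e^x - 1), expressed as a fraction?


exp(e^x - 1) is the exponential generating function for the Bell numbers Bell_k: exp(e^x - 1) = sum_{k>=0} Bell_k x^k / k!.
So the coefficient of x^19 in 3 exp(e^x - 1) is 3 Bell_19 / 19!.
Computing: Bell_19 = 5832742205057 and 19! = 121645100408832000, giving
3 * 5832742205057/121645100408832000 = 5832742205057/40548366802944000.

5832742205057/40548366802944000


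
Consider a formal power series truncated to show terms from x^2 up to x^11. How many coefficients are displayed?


From x^2 to x^11 inclusive, the count is 11 - 2 + 1 = 10.

10


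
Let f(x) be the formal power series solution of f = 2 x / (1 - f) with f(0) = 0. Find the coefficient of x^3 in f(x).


Apply Lagrange inversion: f = 2 x * phi(f) with phi(t) = 1/(1 - t), so
[x^n] f = 2^n * (1/n) [t^(n-1)] phi(t)^n = 2^n * (1/n) [t^(n-1)] (1 - t)^(-n) = 2^n * (1/n) C(2n - 2, n - 1) = 2^n * C_{n-1}.
For n = 3: C_2 = C(4, 2) / 3 = 6/3 = 2.
With the 2^3 = 8 factor, the coefficient is 8 * 2 = 16.

16


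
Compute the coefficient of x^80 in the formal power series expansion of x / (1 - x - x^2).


Let f(x) = sum_{k>=0} a_k x^k. Multiplying f(x) * (1 - x - x^2) = x and matching coefficients gives a_0 = 0, a_1 = 1, and a_k = a_{k-1} + a_{k-2} for k >= 2. These are the Fibonacci numbers F_k.
Iterating from F_0 = 0, F_1 = 1:
F_0=0, F_1=1, F_2=1, F_3=2, F_4=3, F_5=5, F_6=8, F_7=13, F_8=21, F_9=34, ...
F_80 = 23416728348467685.

23416728348467685


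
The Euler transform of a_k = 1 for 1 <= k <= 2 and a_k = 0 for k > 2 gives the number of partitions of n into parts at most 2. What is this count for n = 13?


Partitions of 13 into parts at most 2:
Using generating function (1-x)^(-1)(1-x^2)^(-1),
the coefficient of x^13 = 7

7


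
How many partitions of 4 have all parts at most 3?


Using the generating function (1-x)^(-1)(1-x^2)^(-1)(1-x^3)^(-1),
the coefficient of x^4 counts these restricted partitions.
Result = 4

4


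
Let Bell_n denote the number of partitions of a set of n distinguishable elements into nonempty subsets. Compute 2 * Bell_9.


Bell_9 can be computed from the Bell triangle or from Dobinski's identity Bell_n = (1/e) * sum_{k>=0} k^n / k!.
Computing Bell_9 = 21147.
Then 2 * 21147 = 42294.

42294


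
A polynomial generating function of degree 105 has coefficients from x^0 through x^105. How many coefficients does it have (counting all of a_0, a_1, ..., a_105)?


A polynomial of degree 105 takes the form a_0 + a_1 x + ... + a_105 x^105.
The number of coefficients is 105 + 1 = 106.

106


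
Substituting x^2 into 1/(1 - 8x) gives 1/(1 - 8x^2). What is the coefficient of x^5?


Since 1/(1 - 8x^2) only has even powers of x,
the coefficient of x^5 (odd) is 0.

0


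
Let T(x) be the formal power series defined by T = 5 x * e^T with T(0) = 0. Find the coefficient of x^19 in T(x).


Apply the Lagrange inversion formula: if T = 5 x * phi(T) with phi(t) = e^t, then
[x^n] T = 5^n * (1/n) [t^(n-1)] phi(t)^n = 5^n * (1/n) [t^(n-1)] e^(n t) = 5^n * (1/n) * n^(n-1) / (n-1)! = 5^n * n^(n-1) / n!.
When c = 1 this is the Cayley count of rooted labeled trees on n vertices, divided by n!.
For n = 19: 5^19 * 19^18 / 19! = 19073486328125 * 104127350297911241532841/121645100408832000 = 836240670438354825735321044921875/51218989645824.

836240670438354825735321044921875/51218989645824


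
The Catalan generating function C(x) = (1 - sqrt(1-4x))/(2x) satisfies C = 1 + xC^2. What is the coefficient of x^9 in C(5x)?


Substituting x -> 5x scales the n-th coefficient by 5^n, so [x^9] C(5x) = 5^9 * C_9.
C_9 = C(2*9, 9)/(10) = 48620/10 = 4862.
So 5^9 * 4862 = 1953125 * 4862 = 9496093750.

9496093750


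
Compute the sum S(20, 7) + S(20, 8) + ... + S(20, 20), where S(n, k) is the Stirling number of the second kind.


By definition, S(n, k) counts partitions of an n-set into exactly k nonempty blocks.
Computing row n = 20 for k = 7..20:
S(20, k): 11143554045652, 15170932662679, 12011282644725, 5917584964655, 1900842429486, 411016633391, 61068660380, 6302524580, 452329200, 22350954, 741285, 15675, 190, 1
Sum = 46623060002853.

46623060002853


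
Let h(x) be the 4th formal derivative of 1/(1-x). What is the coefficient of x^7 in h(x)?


Differentiating 4 times: d^4/dx^4 [1/(1-x)] = 4!/(1-x)^5.
The expansion 1/(1-x)^5 = sum_{k>=0} C(k+4, 4) x^k, so the coefficient of x^n in 4!/(1-x)^5 is 4! * C(n+4, 4).
For n = 7: 24 * C(11, 4) = 24 * 330 = 7920

7920


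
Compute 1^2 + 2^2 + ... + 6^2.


This power sum has a closed form given by Faulhaber's formula
sum_{k=1}^{m} k^p = (1 / (p + 1)) * sum_{j=0}^{p} C(p + 1, j) B_j m^(p + 1 - j),
but for small m direct computation is fastest:
1 + 4 + 9 + 16 + 25 + 36 = 91.

91


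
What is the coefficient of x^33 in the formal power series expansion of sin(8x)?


The Maclaurin series is sin(t) = sum_{k>=0} (-1)^k t^(2k+1) / (2k+1)!, so substituting t = 8x, only odd powers of x are nonzero, with coefficient of x^(2k+1) equal to (-1)^k 8^(2k+1) / (2k+1)!.
Write 33 = 2*16 + 1, giving the coefficient (-1)^16 * 8^33 / 33! = 633825300114114700748351602688/8683317618811886495518194401280000000 = 295147905179352825856/4043484860477916195764296875.

295147905179352825856/4043484860477916195764296875


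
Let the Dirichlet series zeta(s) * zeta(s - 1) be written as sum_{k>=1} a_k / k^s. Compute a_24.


Convolution gives a_k = sum_{d | k} d * 1 = sum_{d | k} d = sigma(k), the sum of positive divisors of k.
For k = 24, the divisors are 1, 2, 3, 4, 6, 8, 12, 24, so
sigma(24) = 1 + 2 + 3 + 4 + 6 + 8 + 12 + 24 = 60.

60


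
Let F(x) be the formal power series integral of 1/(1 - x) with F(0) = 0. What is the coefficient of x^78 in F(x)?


1/(1 - x) = sum_{k>=0} x^k. Integrating termwise and using F(0) = 0 gives
F(x) = sum_{k>=0} x^(k+1) / (k+1) = sum_{m>=1} x^m / m = -ln(1 - x).
So the coefficient of x^78 is 1/78 = 1/78.

1/78


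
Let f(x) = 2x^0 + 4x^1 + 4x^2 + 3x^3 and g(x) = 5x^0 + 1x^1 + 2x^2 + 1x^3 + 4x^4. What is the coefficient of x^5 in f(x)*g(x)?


Cauchy product at x^5:
4*4 + 4*1 + 3*2
= 26

26


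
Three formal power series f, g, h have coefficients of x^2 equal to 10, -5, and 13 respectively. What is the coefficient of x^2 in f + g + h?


Series addition is componentwise:
10 + -5 + 13
= 18

18


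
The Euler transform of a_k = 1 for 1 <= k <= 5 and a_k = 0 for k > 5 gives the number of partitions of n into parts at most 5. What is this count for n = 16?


Partitions of 16 into parts at most 5:
Using generating function (1-x)^(-1)(1-x^2)^(-1)...(1-x^5)^(-1),
the coefficient of x^16 = 101

101


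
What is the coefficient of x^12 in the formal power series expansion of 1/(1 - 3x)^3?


The general identity 1/(1 - c x)^r = sum_{k>=0} c^k C(k + r - 1, r - 1) x^k follows by substituting y = c x into 1/(1 - y)^r = sum_{k>=0} C(k + r - 1, r - 1) y^k.
For c = 3, r = 3, k = 12:
3^12 * C(14, 2) = 531441 * 91 = 48361131.

48361131


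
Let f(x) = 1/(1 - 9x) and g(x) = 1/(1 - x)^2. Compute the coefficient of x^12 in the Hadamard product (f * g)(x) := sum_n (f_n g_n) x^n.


f has coefficients f_k = 9^k. For g = 1/(1 - x)^2 the coefficient is g_k = C(k + 1, 1) = k + 1. The Hadamard coefficient is (f * g)_k = 9^k * (k + 1).
For k = 12: 9^12 * 13 = 282429536481 * 13 = 3671583974253.

3671583974253


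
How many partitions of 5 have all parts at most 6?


Using the generating function (1-x)^(-1)(1-x^2)^(-1)...(1-x^6)^(-1),
the coefficient of x^5 counts these restricted partitions.
Result = 7

7


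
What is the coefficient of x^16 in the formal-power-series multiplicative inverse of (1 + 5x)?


The inverse is 1/(1 + 5x). Apply the geometric identity 1/(1 - y) = sum_{k>=0} y^k with y = -5x:
1/(1 + 5x) = sum_{k>=0} (-5)^k x^k.
So the coefficient of x^16 is (-5)^16 = 152587890625.

152587890625


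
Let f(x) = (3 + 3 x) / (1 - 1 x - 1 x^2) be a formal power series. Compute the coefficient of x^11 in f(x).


Write f(x) = sum_{k>=0} a_k x^k. Multiplying both sides by 1 - 1 x - 1 x^2 gives
(1 - 1 x - 1 x^2) sum_{k>=0} a_k x^k = 3 + 3 x.
Matching coefficients:
 x^0: a_0 = 3
 x^1: a_1 - 1 a_0 = 3  =>  a_1 = 1*3 + 3 = 6
 x^k (k >= 2): a_k = 1 a_{k-1} + 1 a_{k-2}.
Iterating: a_2 = 9, a_3 = 15, a_4 = 24, a_5 = 39, a_6 = 63, a_7 = 102, a_8 = 165, a_9 = 267, a_10 = 432, a_11 = 699.
So the coefficient of x^11 is 699.

699


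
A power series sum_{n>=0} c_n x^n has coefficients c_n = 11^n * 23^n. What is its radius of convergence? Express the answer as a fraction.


By the root test (Cauchy-Hadamard), the radius is R = 1 / limsup_n |c_n|^(1/n).
Here |c_n|^(1/n) = (11^n * 23^n)^(1/n) = 11 * 23 = 253 for all n.
So R = 1/253 = 1/253.

1/253


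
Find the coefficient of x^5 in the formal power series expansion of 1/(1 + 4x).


Write 1/(1 + c x) = 1/(1 - (-c) x) and apply the geometric-series identity
1/(1 - y) = sum_{k>=0} y^k to get 1/(1 + c x) = sum_{k>=0} (-c)^k x^k.
So the coefficient of x^k is (-c)^k = (-1)^k * c^k.
Here c = 4 and k = 5:
(-4)^5 = -1 * 1024 = -1024

-1024


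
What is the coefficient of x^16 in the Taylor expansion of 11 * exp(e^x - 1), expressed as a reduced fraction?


exp(e^x - 1) = sum_{k>=0} Bell_k x^k / k!, where Bell_k is the k-th Bell number.
So the coefficient of x^16 is 11 * Bell_16 / 16!.
Computing: Bell_16 = 10480142147 and 16! = 20922789888000, giving
11 * 10480142147/20922789888000 = 10480142147/1902071808000.

10480142147/1902071808000


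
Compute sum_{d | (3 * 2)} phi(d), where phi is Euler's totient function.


First, 3 * 2 = 6. One classical identity is sum_{d | n} phi(d) = n (each k in [1, n] has a unique gcd with n, and among the k's with gcd(k, n) = n/d there are phi(d) of them). So the sum equals 6. We also verify directly:
Divisors of 6: 1, 2, 3, 6.
phi values: 1, 1, 2, 2.
Sum = 6.

6


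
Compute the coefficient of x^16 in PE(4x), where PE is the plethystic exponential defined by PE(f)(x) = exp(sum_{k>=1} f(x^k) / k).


With f(x) = 4x, the exponent is sum_{k>=1} 4 x^k / k = 4 * (-ln(1 - x)). Exponentiating:
PE(4x) = exp(-4 ln(1 - x)) = 1/(1 - x)^4.
By the negative binomial expansion, [x^n] 1/(1 - x)^4 = C(n + 3, 3).
For n = 16: C(19, 3) = 969.

969


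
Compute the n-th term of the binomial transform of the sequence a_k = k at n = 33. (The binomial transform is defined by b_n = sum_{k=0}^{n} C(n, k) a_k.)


With a_k = k, b_n = sum_{k=0}^{n} C(n, k) k. Using k * C(n, k) = n * C(n-1, k-1) gives b_n = n * sum_{k>=1} C(n-1, k-1) = n * 2^(n-1).
For n = 33: 33 * 2^32 = 33 * 4294967296 = 141733920768.

141733920768


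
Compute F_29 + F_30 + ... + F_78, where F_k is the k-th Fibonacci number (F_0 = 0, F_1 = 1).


Use the identity sum_{k=0}^{N} F_k = F_{N+2} - 1 (which follows from F_{k+2} - F_{k+1} = F_k). Then
sum_{k=29}^{78} F_k = (F_{80} - 1) - (F_{30} - 1) = F_{80} - F_{30}.
Computing: F_{80} = 23416728348467685, F_{30} = 832040, so
Sum = 23416728348467685 - 832040 = 23416728347635645.

23416728347635645


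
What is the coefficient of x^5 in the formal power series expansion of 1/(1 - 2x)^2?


The general identity 1/(1 - c x)^r = sum_{k>=0} c^k C(k + r - 1, r - 1) x^k follows by substituting y = c x into 1/(1 - y)^r = sum_{k>=0} C(k + r - 1, r - 1) y^k.
For c = 2, r = 2, k = 5:
2^5 * C(6, 1) = 32 * 6 = 192.

192


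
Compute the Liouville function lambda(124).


The Liouville function is lambda(k) = (-1)^Omega(k), where Omega(k) counts the prime factors of k with multiplicity.
Factoring: 124 = 2 * 2 * 31, so Omega(124) = 3.
lambda(124) = (-1)^3 = -1.

-1


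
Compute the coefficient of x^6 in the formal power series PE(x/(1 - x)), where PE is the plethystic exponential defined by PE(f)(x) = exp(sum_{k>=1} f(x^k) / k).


For f(x) = x/(1 - x) we have
sum_{k>=1} f(x^k) / k = sum_{k>=1} (1/k) * x^k / (1 - x^k) = sum_{k, m >= 1} x^(k m) / k,
which after exponentiating simplifies to
PE(x/(1 - x)) = prod_{k>=1} 1 / (1 - x^k).
This is the generating function for the partition function p(n), so the coefficient of x^6 is p(6).
Computing p(6) by dynamic programming over parts 1, 2, ..., 6: p(6) = 11.

11


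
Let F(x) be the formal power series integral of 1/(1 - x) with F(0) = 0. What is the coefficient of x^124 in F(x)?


1/(1 - x) = sum_{k>=0} x^k. Integrating termwise and using F(0) = 0 gives
F(x) = sum_{k>=0} x^(k+1) / (k+1) = sum_{m>=1} x^m / m = -ln(1 - x).
So the coefficient of x^124 is 1/124 = 1/124.

1/124


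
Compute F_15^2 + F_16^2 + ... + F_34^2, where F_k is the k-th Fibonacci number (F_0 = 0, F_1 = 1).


There is a standard identity sum_{k=0}^{N} F_k^2 = F_N * F_{N+1} (proved inductively from the telescoping relation F_k^2 = F_k F_{k+1} - F_{k-1} F_k). Then
sum_{k=15}^{34} F_k^2 = F_34 F_35 - F_14 F_15.
Computing: F_34 = 5702887, F_35 = 9227465, F_14 = 377, F_15 = 610.
Sum = 5702887 * 9227465 - 377 * 610 = 52623189961485.

52623189961485


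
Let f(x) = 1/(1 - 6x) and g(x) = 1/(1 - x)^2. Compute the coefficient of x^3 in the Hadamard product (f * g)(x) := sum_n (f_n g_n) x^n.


f has coefficients f_k = 6^k. For g = 1/(1 - x)^2 the coefficient is g_k = C(k + 1, 1) = k + 1. The Hadamard coefficient is (f * g)_k = 6^k * (k + 1).
For k = 3: 6^3 * 4 = 216 * 4 = 864.

864


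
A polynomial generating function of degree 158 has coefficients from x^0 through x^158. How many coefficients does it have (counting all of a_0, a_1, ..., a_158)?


A polynomial of degree 158 takes the form a_0 + a_1 x + ... + a_158 x^158.
The number of coefficients is 158 + 1 = 159.

159


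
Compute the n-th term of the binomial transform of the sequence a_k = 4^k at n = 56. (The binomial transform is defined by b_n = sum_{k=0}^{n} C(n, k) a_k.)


With a_k = 4^k, b_n = sum_{k=0}^{n} C(n, k) 4^k = (1 + 4)^n by the binomial theorem.
For n = 56: (1 + 4)^56 = 5^56 = 1387778780781445675529539585113525390625.

1387778780781445675529539585113525390625


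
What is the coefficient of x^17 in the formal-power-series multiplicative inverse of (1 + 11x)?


The inverse is 1/(1 + 11x). Apply the geometric identity 1/(1 - y) = sum_{k>=0} y^k with y = -11x:
1/(1 + 11x) = sum_{k>=0} (-11)^k x^k.
So the coefficient of x^17 is (-11)^17 = -505447028499293771.

-505447028499293771


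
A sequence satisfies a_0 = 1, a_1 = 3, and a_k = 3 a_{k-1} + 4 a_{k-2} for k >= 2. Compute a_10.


The characteristic equation is t^2 - 3 t - 4 = 0, with roots r_1 = 4 and r_2 = -1 (so c_1 = r_1 + r_2, c_2 = -r_1 r_2 as required).
One can use the closed form a_n = A r_1^n + B r_2^n, but direct iteration is more reliable:
a_0 = 1, a_1 = 3, a_2 = 13, a_3 = 51, a_4 = 205, a_5 = 819, a_6 = 3277, a_7 = 13107, a_8 = 52429, a_9 = 209715, a_10 = 838861.
So a_10 = 838861.

838861


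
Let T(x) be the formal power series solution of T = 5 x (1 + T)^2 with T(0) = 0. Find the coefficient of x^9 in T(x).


Apply the Lagrange inversion formula: if T = 5 x * phi(T) with phi(t) = (1 + t)^2, then [x^n] T = 5^n * (1/n) [t^(n-1)] phi(t)^n = 5^n * (1/n) [t^(n-1)] (1 + t)^(2n) = 5^n * (1/n) C(2n, n-1).
Using the identity C(2n, n-1) = C(2n, n) * n / (n+1), the unscaled factor equals C(2n, n) / (n+1) = C_n, the n-th Catalan number.
For n = 9: C_9 = C(18, 9) / 10 = 48620/10 = 4862.
With the 5^9 = 1953125 factor, the coefficient is 1953125 * 4862 = 9496093750.

9496093750


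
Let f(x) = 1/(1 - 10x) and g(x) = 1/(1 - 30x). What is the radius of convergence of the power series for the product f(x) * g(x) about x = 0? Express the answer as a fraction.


The radius of 1/(1 - 10x) is 1/10 (nearest singularity at x = 1/10), and the radius of 1/(1 - 30x) is 1/30.
The product f(x)*g(x) = 1/((1 - 10x)(1 - 30x)) has singularities at both 1/10 and 1/30, so its radius of convergence is the distance to the nearest one:
min(1/10, 1/30) = 1/30.

1/30


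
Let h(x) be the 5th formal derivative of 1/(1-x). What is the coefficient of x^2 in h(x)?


Differentiating 5 times: d^5/dx^5 [1/(1-x)] = 5!/(1-x)^6.
The expansion 1/(1-x)^6 = sum_{k>=0} C(k+5, 5) x^k, so the coefficient of x^n in 5!/(1-x)^6 is 5! * C(n+5, 5).
For n = 2: 120 * C(7, 5) = 120 * 21 = 2520

2520


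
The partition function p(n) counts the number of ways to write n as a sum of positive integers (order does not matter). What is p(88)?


Using the generating function prod_{k>=1} 1/(1-x^k), we compute p(88).
By dynamic programming over parts 1 through 88:
p(88) = 44108109

44108109


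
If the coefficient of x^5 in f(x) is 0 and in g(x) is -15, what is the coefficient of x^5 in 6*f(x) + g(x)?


Scalar multiplication scales coefficients: 6 * 0 = 0.
Then add the g coefficient: 0 + -15
= -15

-15


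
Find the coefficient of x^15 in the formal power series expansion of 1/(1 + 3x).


Write 1/(1 + c x) = 1/(1 - (-c) x) and apply the geometric-series identity
1/(1 - y) = sum_{k>=0} y^k to get 1/(1 + c x) = sum_{k>=0} (-c)^k x^k.
So the coefficient of x^k is (-c)^k = (-1)^k * c^k.
Here c = 3 and k = 15:
(-3)^15 = -1 * 14348907 = -14348907

-14348907


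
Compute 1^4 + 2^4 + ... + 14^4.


This power sum has a closed form given by Faulhaber's formula
sum_{k=1}^{m} k^p = (1 / (p + 1)) * sum_{j=0}^{p} C(p + 1, j) B_j m^(p + 1 - j),
but for small m direct computation is fastest:
1 + 16 + 81 + 256 + 625 + 1296 + 2401 + 4096 + 6561 + 10000 + 14641 + 20736 + 28561 + 38416 = 127687.

127687


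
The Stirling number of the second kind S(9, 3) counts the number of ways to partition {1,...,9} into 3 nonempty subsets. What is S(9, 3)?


Using the explicit formula S(n,k) = (1/k!) sum_{j=0}^{k} (-1)^(k-j) C(k,j) j^n:
S(9, 3) = 3025
Equivalently, S(n,k) is n! times the coefficient of x^n in the EGF (e^x - 1)^k / k!.

3025


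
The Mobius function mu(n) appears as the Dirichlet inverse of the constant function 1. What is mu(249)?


249 = 3 * 83 (all distinct primes).
mu(249) = (-1)^2 = 1

1


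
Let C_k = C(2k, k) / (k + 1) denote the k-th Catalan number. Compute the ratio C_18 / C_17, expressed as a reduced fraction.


Using C_k = (2k)! / (k! (k+1)!), the ratio C_{k+1}/C_k simplifies to
C_{k+1}/C_k = [(2k+2)! / ((k+1)! (k+2)!)] * [k! (k+1)! / (2k)!]
 = (2k+2)(2k+1) / ((k+1)(k+2)) = 2(2k+1) / (k+2).
For k = 17: 2(2*17 + 1) / (17 + 2) = 70/19 = 70/19.

70/19


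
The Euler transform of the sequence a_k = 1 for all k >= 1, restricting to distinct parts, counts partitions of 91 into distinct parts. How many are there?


Partitions of 91 into distinct parts can be computed via generating function.
Product (1+x)(1+x^2)(1+x^3)...
The coefficient of x^91 = 206848

206848


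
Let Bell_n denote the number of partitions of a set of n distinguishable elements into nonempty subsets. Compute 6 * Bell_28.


Bell_28 can be computed from the Bell triangle or from Dobinski's identity Bell_n = (1/e) * sum_{k>=0} k^n / k!.
Computing Bell_28 = 6160539404599934652455.
Then 6 * 6160539404599934652455 = 36963236427599607914730.

36963236427599607914730


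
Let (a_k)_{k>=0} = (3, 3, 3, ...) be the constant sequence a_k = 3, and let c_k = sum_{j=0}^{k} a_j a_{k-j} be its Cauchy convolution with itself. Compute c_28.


Since a_j = 3 for all j >= 0, the convolution sum becomes
c_k = sum_{j=0}^{k} 3 * 3 = 9 * (k + 1).
Equivalently, the generating function of (a_k) is 3/(1 - x) and its square is 9/(1 - x)^2 = sum_{k>=0} 9(k + 1) x^k.
For k = 28: 9 * 29 = 261.

261


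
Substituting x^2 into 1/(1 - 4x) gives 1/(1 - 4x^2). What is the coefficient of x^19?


Since 1/(1 - 4x^2) only has even powers of x,
the coefficient of x^19 (odd) is 0.

0


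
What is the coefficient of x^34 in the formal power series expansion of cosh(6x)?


The Maclaurin series is cosh(t) = sum_{m>=0} t^(2m) / (2m)!, so substituting t = 6x, only even powers of x are nonzero, with coefficient of x^(2m) equal to 6^(2m) / (2m)!.
For x^34 the coefficient is 6^34/34! = 286511799958070431838109696/295232799039604140847618609643520000000 = 4649045868/4790556007375654140625.

4649045868/4790556007375654140625


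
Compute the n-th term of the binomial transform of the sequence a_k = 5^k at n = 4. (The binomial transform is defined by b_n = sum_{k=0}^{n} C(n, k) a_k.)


With a_k = 5^k, b_n = sum_{k=0}^{n} C(n, k) 5^k = (1 + 5)^n by the binomial theorem.
For n = 4: (1 + 5)^4 = 6^4 = 1296.

1296


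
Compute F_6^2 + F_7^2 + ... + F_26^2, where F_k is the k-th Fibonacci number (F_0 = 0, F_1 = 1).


There is a standard identity sum_{k=0}^{N} F_k^2 = F_N * F_{N+1} (proved inductively from the telescoping relation F_k^2 = F_k F_{k+1} - F_{k-1} F_k). Then
sum_{k=6}^{26} F_k^2 = F_26 F_27 - F_5 F_6.
Computing: F_26 = 121393, F_27 = 196418, F_5 = 5, F_6 = 8.
Sum = 121393 * 196418 - 5 * 8 = 23843770234.

23843770234


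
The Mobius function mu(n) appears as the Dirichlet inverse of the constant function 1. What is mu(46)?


46 = 2 * 23 (all distinct primes).
mu(46) = (-1)^2 = 1

1


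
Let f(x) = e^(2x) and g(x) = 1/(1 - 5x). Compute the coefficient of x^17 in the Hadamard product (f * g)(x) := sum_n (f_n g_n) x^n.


Expanding: f_k = 2^k/k! (from e^(2x)) and g_k = 5^k (from 1/(1 - 5x)). So the Hadamard coefficient (f * g)_k = 2^k 5^k / k! = (10)^k / k!.
For k = 17: 10^17/17! = 100000000000000000/355687428096000 = 24414062500/86837751.

24414062500/86837751


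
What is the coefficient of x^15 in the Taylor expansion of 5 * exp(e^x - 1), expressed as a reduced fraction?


exp(e^x - 1) = sum_{k>=0} Bell_k x^k / k!, where Bell_k is the k-th Bell number.
So the coefficient of x^15 is 5 * Bell_15 / 15!.
Computing: Bell_15 = 1382958545 and 15! = 1307674368000, giving
5 * 1382958545/1307674368000 = 276591709/52306974720.

276591709/52306974720


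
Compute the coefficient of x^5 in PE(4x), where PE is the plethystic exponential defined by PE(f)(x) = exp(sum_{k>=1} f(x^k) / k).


With f(x) = 4x, the exponent is sum_{k>=1} 4 x^k / k = 4 * (-ln(1 - x)). Exponentiating:
PE(4x) = exp(-4 ln(1 - x)) = 1/(1 - x)^4.
By the negative binomial expansion, [x^n] 1/(1 - x)^4 = C(n + 3, 3).
For n = 5: C(8, 3) = 56.

56


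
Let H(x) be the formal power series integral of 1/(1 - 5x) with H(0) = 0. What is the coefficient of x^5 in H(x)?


1/(1 - 5x) = sum_{k>=0} 5^k x^k. Integrating termwise with H(0) = 0:
H(x) = sum_{k>=0} 5^k x^(k+1) / (k+1) = sum_{m>=1} 5^(m-1) x^m / m.
For m = 5: 5^4/5 = 625/5 = 125.

125


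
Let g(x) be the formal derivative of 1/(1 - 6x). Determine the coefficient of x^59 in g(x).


Differentiate termwise: d/dx sum_{k>=0} 6^k x^k = sum_{k>=1} k 6^k x^(k-1) = sum_{j>=0} (j+1) 6^(j+1) x^j.
Equivalently, d/dx [1/(1 - 6x)] = 6/(1 - 6x)^2.
For j = 59: 60 * 6^60 = 60 * 48873677980689257489322752273774603865660850176 = 2932420678841355449359365136426476231939651010560.

2932420678841355449359365136426476231939651010560


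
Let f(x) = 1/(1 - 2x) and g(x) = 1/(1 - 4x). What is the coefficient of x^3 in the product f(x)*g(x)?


The coefficient of x^n in f*g is the Cauchy product: sum_{k=0}^{n} a^k * b^(n-k).
With a=2, b=4, n=3:
sum_{k=0}^{3} 2^k * 4^(3-k)
= 120

120


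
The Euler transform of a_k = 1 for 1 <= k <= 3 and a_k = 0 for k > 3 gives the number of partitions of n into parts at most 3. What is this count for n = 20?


Partitions of 20 into parts at most 3:
Using generating function (1-x)^(-1)(1-x^2)^(-1)(1-x^3)^(-1),
the coefficient of x^20 = 44

44


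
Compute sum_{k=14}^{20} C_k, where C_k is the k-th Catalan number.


C_14 through C_20: 2674440, 9694845, 35357670, 129644790, 477638700, 1767263190, 6564120420
Sum = 2674440 + 9694845 + 35357670 + 129644790 + 477638700 + 1767263190 + 6564120420
= 8986394055

8986394055


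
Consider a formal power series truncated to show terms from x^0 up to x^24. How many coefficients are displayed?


From x^0 to x^24 inclusive, the count is 24 - 0 + 1 = 25.

25


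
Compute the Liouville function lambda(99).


The Liouville function is lambda(k) = (-1)^Omega(k), where Omega(k) counts the prime factors of k with multiplicity.
Factoring: 99 = 3 * 3 * 11, so Omega(99) = 3.
lambda(99) = (-1)^3 = -1.

-1


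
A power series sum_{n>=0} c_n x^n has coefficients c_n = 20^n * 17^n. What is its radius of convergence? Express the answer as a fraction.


By the root test (Cauchy-Hadamard), the radius is R = 1 / limsup_n |c_n|^(1/n).
Here |c_n|^(1/n) = (20^n * 17^n)^(1/n) = 20 * 17 = 340 for all n.
So R = 1/340 = 1/340.

1/340


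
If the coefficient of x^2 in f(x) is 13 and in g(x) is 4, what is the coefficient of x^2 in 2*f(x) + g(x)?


Scalar multiplication scales coefficients: 2 * 13 = 26.
Then add the g coefficient: 26 + 4
= 30

30


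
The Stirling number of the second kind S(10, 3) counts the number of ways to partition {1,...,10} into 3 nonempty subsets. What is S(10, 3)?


Using the explicit formula S(n,k) = (1/k!) sum_{j=0}^{k} (-1)^(k-j) C(k,j) j^n:
S(10, 3) = 9330
Equivalently, S(n,k) is n! times the coefficient of x^n in the EGF (e^x - 1)^k / k!.

9330


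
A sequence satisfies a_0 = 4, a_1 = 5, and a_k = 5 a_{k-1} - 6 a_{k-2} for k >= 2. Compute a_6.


The characteristic equation is t^2 - 5 t + 6 = 0, with roots r_1 = 3 and r_2 = 2 (so c_1 = r_1 + r_2, c_2 = -r_1 r_2 as required).
One can use the closed form a_n = A r_1^n + B r_2^n, but direct iteration is more reliable:
a_0 = 4, a_1 = 5, a_2 = 1, a_3 = -25, a_4 = -131, a_5 = -505, a_6 = -1739.
So a_6 = -1739.

-1739


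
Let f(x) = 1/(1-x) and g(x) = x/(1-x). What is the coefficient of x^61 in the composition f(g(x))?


First simplify the composition: f(g(x)) = 1/(1 - x/(1-x)) = (1-x)/((1-x) - x) = (1-x)/(1-2x).
Now extract the coefficient. Write (1-x)/(1-2x) = 1/(1-2x) - x/(1-2x).
The coefficient of x^n in 1/(1-2x) is 2^n, and in x/(1-2x) is 2^(n-1) (for n >= 1).
So the coefficient of x^61 is 2^61 - 2^60 = 2305843009213693952 - 1152921504606846976 = 1152921504606846976.

1152921504606846976


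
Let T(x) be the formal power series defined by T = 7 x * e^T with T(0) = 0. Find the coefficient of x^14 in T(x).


Apply the Lagrange inversion formula: if T = 7 x * phi(T) with phi(t) = e^t, then
[x^n] T = 7^n * (1/n) [t^(n-1)] phi(t)^n = 7^n * (1/n) [t^(n-1)] e^(n t) = 7^n * (1/n) * n^(n-1) / (n-1)! = 7^n * n^(n-1) / n!.
When c = 1 this is the Cayley count of rooted labeled trees on n vertices, divided by n!.
For n = 14: 7^14 * 14^13 / 14! = 678223072849 * 793714773254144/87178291200 = 5364274478655859603228/868725.

5364274478655859603228/868725


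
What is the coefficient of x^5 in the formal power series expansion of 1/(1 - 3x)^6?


The general identity 1/(1 - c x)^r = sum_{k>=0} c^k C(k + r - 1, r - 1) x^k follows by substituting y = c x into 1/(1 - y)^r = sum_{k>=0} C(k + r - 1, r - 1) y^k.
For c = 3, r = 6, k = 5:
3^5 * C(10, 5) = 243 * 252 = 61236.

61236


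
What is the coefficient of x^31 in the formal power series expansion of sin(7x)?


The Maclaurin series is sin(t) = sum_{k>=0} (-1)^k t^(2k+1) / (2k+1)!, so substituting t = 7x, only odd powers of x are nonzero, with coefficient of x^(2k+1) equal to (-1)^k 7^(2k+1) / (2k+1)!.
Write 31 = 2*15 + 1, giving the coefficient (-1)^15 * 7^31 / 31! = -157775382034845806615042743/8222838654177922817725562880000000 = -65712362363534280139543/3424755790994553443450880000000.

-65712362363534280139543/3424755790994553443450880000000
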